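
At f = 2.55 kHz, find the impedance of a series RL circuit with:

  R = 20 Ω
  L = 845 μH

Step 1 — Angular frequency: ω = 2π·f = 2π·2550 = 1.602e+04 rad/s.
Step 2 — Component impedances:
  R: Z = R = 20 Ω
  L: Z = jωL = j·1.602e+04·0.000845 = 0 + j13.54 Ω
Step 3 — Series combination: Z_total = R + L = 20 + j13.54 Ω = 24.15∠34.1° Ω.

Z = 20 + j13.54 Ω = 24.15∠34.1° Ω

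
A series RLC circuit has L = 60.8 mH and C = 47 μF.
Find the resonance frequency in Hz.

Step 1 — Resonance condition Im(Z)=0 gives ω₀ = 1/√(LC).
Step 2 — ω₀ = 1/√(0.0608·4.7e-05) = 591.6 rad/s.
Step 3 — f₀ = ω₀/(2π) = 94.15 Hz.

f₀ = 94.15 Hz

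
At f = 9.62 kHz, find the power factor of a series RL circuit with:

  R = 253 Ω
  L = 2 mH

Step 1 — Angular frequency: ω = 2π·f = 2π·9620 = 6.044e+04 rad/s.
Step 2 — Component impedances:
  R: Z = R = 253 Ω
  L: Z = jωL = j·6.044e+04·0.002 = 0 + j120.9 Ω
Step 3 — Series combination: Z_total = R + L = 253 + j120.9 Ω = 280.4∠25.5° Ω.
Step 4 — Power factor: PF = cos(φ) = Re(Z)/|Z| = 253/280.4 = 0.9023.
Step 5 — Type: Im(Z) = 120.9 ⇒ lagging (phase φ = 25.5°).

PF = 0.9023 (lagging, φ = 25.5°)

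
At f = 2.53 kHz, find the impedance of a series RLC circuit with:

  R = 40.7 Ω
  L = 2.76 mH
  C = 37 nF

Step 1 — Angular frequency: ω = 2π·f = 2π·2530 = 1.59e+04 rad/s.
Step 2 — Component impedances:
  R: Z = R = 40.7 Ω
  L: Z = jωL = j·1.59e+04·0.00276 = 0 + j43.87 Ω
  C: Z = 1/(jωC) = -j/(ω·C) = 0 - j1700 Ω
Step 3 — Series combination: Z_total = R + L + C = 40.7 - j1656 Ω = 1657∠-88.6° Ω.

Z = 40.7 - j1656 Ω = 1657∠-88.6° Ω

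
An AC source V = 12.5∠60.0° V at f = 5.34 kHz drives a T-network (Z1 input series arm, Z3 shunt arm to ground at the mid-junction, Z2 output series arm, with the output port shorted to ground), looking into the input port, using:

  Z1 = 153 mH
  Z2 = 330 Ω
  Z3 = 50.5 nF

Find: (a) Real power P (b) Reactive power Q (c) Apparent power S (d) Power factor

Step 1 — Angular frequency: ω = 2π·f = 2π·5340 = 3.355e+04 rad/s.
Step 2 — Component impedances:
  Z1: Z = jωL = j·3.355e+04·0.153 = 0 + j5133 Ω
  Z2: Z = R = 330 Ω
  Z3: Z = 1/(jωC) = -j/(ω·C) = 0 - j590.2 Ω
Step 3 — With the output port shorted to ground, the output series arm Z2 runs from the junction to ground; the shunt arm Z3 also runs from the junction to ground. They appear in parallel: Z3 || Z2 = 251.4 - j140.6 Ω.
Step 4 — Series with input arm Z1: Z_in = Z1 + (Z3 || Z2) = 251.4 + j4993 Ω = 4999∠87.1° Ω.
Step 5 — Source phasor: V = 12.5∠60.0° V = 6.25 + j10.83 V.
Step 6 — Current: I = V / Z = 0.002226 - j0.00114 A = 0.0025∠-27.1° A.
Step 7 — Complex power: S = V·I* = 0.001572 + j0.03122 VA.
Step 8 — Real power: P = Re(S) = 0.001572 W.
Step 9 — Reactive power: Q = Im(S) = 0.03122 VAR.
Step 10 — Apparent power: |S| = 0.03125 VA.
Step 11 — Power factor: PF = P/|S| = 0.05029 (lagging).

(a) P = 0.001572 W  (b) Q = 0.03122 VAR  (c) S = 0.03125 VA  (d) PF = 0.05029 (lagging)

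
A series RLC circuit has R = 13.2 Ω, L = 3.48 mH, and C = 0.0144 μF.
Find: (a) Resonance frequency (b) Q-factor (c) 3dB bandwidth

Step 1 — Resonance: ω₀ = 1/√(LC) = 1/√(0.00348·1.44e-08) = 1.413e+05 rad/s.
Step 2 — f₀ = ω₀/(2π) = 2.248e+04 Hz.
Step 3 — Series Q: Q = ω₀L/R = 1.413e+05·0.00348/13.2 = 37.24.
Step 4 — Bandwidth: Δω = ω₀/Q = 3793 rad/s; BW = Δω/(2π) = 603.7 Hz.

(a) f₀ = 2.248e+04 Hz  (b) Q = 37.24  (c) BW = 603.7 Hz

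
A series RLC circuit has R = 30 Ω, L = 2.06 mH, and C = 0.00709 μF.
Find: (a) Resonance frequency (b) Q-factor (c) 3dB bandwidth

Step 1 — Resonance: ω₀ = 1/√(LC) = 1/√(0.00206·7.09e-09) = 2.617e+05 rad/s.
Step 2 — f₀ = ω₀/(2π) = 4.165e+04 Hz.
Step 3 — Series Q: Q = ω₀L/R = 2.617e+05·0.00206/30 = 17.97.
Step 4 — Bandwidth: Δω = ω₀/Q = 1.456e+04 rad/s; BW = Δω/(2π) = 2318 Hz.

(a) f₀ = 4.165e+04 Hz  (b) Q = 17.97  (c) BW = 2318 Hz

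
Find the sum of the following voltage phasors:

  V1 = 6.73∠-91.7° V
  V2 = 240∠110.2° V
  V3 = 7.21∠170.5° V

Step 1 — Convert each phasor to rectangular form:
  V1 = 6.73·(cos(-91.7°) + j·sin(-91.7°)) = -0.1997 - j6.727 V
  V2 = 240·(cos(110.2°) + j·sin(110.2°)) = -82.87 + j225.2 V
  V3 = 7.21·(cos(170.5°) + j·sin(170.5°)) = -7.111 + j1.19 V
Step 2 — Sum components: V_total = -90.18 + j219.7 V.
Step 3 — Convert to polar: |V_total| = 237.5 V, ∠V_total = 112.3°.

V_total = 237.5∠112.3° V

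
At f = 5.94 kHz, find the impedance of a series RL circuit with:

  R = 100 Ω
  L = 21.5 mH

Step 1 — Angular frequency: ω = 2π·f = 2π·5940 = 3.732e+04 rad/s.
Step 2 — Component impedances:
  R: Z = R = 100 Ω
  L: Z = jωL = j·3.732e+04·0.0215 = 0 + j802.4 Ω
Step 3 — Series combination: Z_total = R + L = 100 + j802.4 Ω = 808.6∠82.9° Ω.

Z = 100 + j802.4 Ω = 808.6∠82.9° Ω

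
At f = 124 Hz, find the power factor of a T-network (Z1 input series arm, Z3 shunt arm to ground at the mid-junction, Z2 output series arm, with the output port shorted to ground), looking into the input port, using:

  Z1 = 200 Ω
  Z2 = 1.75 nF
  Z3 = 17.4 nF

Step 1 — Angular frequency: ω = 2π·f = 2π·124 = 779.1 rad/s.
Step 2 — Component impedances:
  Z1: Z = R = 200 Ω
  Z2: Z = 1/(jωC) = -j/(ω·C) = 0 - j7.334e+05 Ω
  Z3: Z = 1/(jωC) = -j/(ω·C) = 0 - j7.376e+04 Ω
Step 3 — With the output port shorted to ground, the output series arm Z2 runs from the junction to ground; the shunt arm Z3 also runs from the junction to ground. They appear in parallel: Z3 || Z2 = 0 - j6.702e+04 Ω.
Step 4 — Series with input arm Z1: Z_in = Z1 + (Z3 || Z2) = 200 - j6.702e+04 Ω = 6.702e+04∠-89.8° Ω.
Step 5 — Power factor: PF = cos(φ) = Re(Z)/|Z| = 200/6.702e+04 = 0.002984.
Step 6 — Type: Im(Z) = -6.702e+04 ⇒ leading (phase φ = -89.8°).

PF = 0.002984 (leading, φ = -89.8°)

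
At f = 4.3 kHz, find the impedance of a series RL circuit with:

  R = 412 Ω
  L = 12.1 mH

Step 1 — Angular frequency: ω = 2π·f = 2π·4300 = 2.702e+04 rad/s.
Step 2 — Component impedances:
  R: Z = R = 412 Ω
  L: Z = jωL = j·2.702e+04·0.0121 = 0 + j326.9 Ω
Step 3 — Series combination: Z_total = R + L = 412 + j326.9 Ω = 525.9∠38.4° Ω.

Z = 412 + j326.9 Ω = 525.9∠38.4° Ω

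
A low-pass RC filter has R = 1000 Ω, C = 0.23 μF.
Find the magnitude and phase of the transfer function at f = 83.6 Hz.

Step 1 — Angular frequency: ω = 2π·83.6 = 525.3 rad/s.
Step 2 — Transfer function: H(jω) = 1/(1 + jωRC).
Step 3 — Denominator: 1 + jωRC = 1 + j·525.3·1000·2.3e-07 = 1 + j0.1208.
Step 4 — H = 0.9856 - j0.1191.
Step 5 — Magnitude: |H| = 0.9928 (-0.1 dB); phase: φ = -6.9°.

|H| = 0.9928 (-0.1 dB), φ = -6.9°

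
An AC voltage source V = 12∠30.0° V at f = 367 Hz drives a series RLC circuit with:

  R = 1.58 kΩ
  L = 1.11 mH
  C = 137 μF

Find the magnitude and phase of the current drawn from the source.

Step 1 — Angular frequency: ω = 2π·f = 2π·367 = 2306 rad/s.
Step 2 — Component impedances:
  R: Z = R = 1580 Ω
  L: Z = jωL = j·2306·0.00111 = 0 + j2.56 Ω
  C: Z = 1/(jωC) = -j/(ω·C) = 0 - j3.165 Ω
Step 3 — Series combination: Z_total = R + L + C = 1580 - j0.6059 Ω = 1580∠-0.0° Ω.
Step 4 — Source phasor: V = 12∠30.0° V = 10.39 + j6 V.
Step 5 — Ohm's law: I = V / Z_total = (10.39 + j6) / (1580 - j0.6059) = 0.006576 + j0.0038 A.
Step 6 — Convert to polar: |I| = 0.007595 A, ∠I = 30.0°.

I = 0.007595∠30.0° A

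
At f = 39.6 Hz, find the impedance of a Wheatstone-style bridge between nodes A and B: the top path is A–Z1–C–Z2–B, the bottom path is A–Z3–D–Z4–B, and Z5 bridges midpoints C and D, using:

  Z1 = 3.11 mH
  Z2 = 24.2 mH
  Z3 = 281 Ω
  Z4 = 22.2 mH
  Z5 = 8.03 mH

Step 1 — Angular frequency: ω = 2π·f = 2π·39.6 = 248.8 rad/s.
Step 2 — Component impedances:
  Z1: Z = jωL = j·248.8·0.00311 = 0 + j0.7738 Ω
  Z2: Z = jωL = j·248.8·0.0242 = 0 + j6.021 Ω
  Z3: Z = R = 281 Ω
  Z4: Z = jωL = j·248.8·0.0222 = 0 + j5.524 Ω
  Z5: Z = jωL = j·248.8·0.00803 = 0 + j1.998 Ω
Step 3 — Bridge requires nodal analysis (the Z5 bridge couples midpoints C and D, so the two paths cannot be reduced to a simple series/parallel combination). Setting node B to ground and injecting 1 A at node A, the 3-node admittance system at A, C, D solves to V_A = Z_AB = 0.009831 + j4.118 Ω = 4.118∠89.9° Ω.

Z = 0.009831 + j4.118 Ω = 4.118∠89.9° Ω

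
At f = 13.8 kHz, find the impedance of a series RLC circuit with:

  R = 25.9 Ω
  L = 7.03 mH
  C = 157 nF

Step 1 — Angular frequency: ω = 2π·f = 2π·1.38e+04 = 8.671e+04 rad/s.
Step 2 — Component impedances:
  R: Z = R = 25.9 Ω
  L: Z = jωL = j·8.671e+04·0.00703 = 0 + j609.6 Ω
  C: Z = 1/(jωC) = -j/(ω·C) = 0 - j73.46 Ω
Step 3 — Series combination: Z_total = R + L + C = 25.9 + j536.1 Ω = 536.7∠87.2° Ω.

Z = 25.9 + j536.1 Ω = 536.7∠87.2° Ω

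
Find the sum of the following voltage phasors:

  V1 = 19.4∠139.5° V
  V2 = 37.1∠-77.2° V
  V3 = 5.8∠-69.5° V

Step 1 — Convert each phasor to rectangular form:
  V1 = 19.4·(cos(139.5°) + j·sin(139.5°)) = -14.75 + j12.6 V
  V2 = 37.1·(cos(-77.2°) + j·sin(-77.2°)) = 8.219 - j36.18 V
  V3 = 5.8·(cos(-69.5°) + j·sin(-69.5°)) = 2.031 - j5.433 V
Step 2 — Sum components: V_total = -4.501 - j29.01 V.
Step 3 — Convert to polar: |V_total| = 29.36 V, ∠V_total = -98.8°.

V_total = 29.36∠-98.8° V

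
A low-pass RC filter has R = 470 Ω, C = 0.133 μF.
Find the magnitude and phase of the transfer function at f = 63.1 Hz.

Step 1 — Angular frequency: ω = 2π·63.1 = 396.5 rad/s.
Step 2 — Transfer function: H(jω) = 1/(1 + jωRC).
Step 3 — Denominator: 1 + jωRC = 1 + j·396.5·470·1.33e-07 = 1 + j0.02478.
Step 4 — H = 0.9994 - j0.02477.
Step 5 — Magnitude: |H| = 0.9997 (-0.0 dB); phase: φ = -1.4°.

|H| = 0.9997 (-0.0 dB), φ = -1.4°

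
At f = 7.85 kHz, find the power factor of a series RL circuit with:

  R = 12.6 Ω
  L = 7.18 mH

Step 1 — Angular frequency: ω = 2π·f = 2π·7850 = 4.932e+04 rad/s.
Step 2 — Component impedances:
  R: Z = R = 12.6 Ω
  L: Z = jωL = j·4.932e+04·0.00718 = 0 + j354.1 Ω
Step 3 — Series combination: Z_total = R + L = 12.6 + j354.1 Ω = 354.4∠88.0° Ω.
Step 4 — Power factor: PF = cos(φ) = Re(Z)/|Z| = 12.6/354.36 = 0.03556.
Step 5 — Type: Im(Z) = 354.1 ⇒ lagging (phase φ = 88.0°).

PF = 0.03556 (lagging, φ = 88.0°)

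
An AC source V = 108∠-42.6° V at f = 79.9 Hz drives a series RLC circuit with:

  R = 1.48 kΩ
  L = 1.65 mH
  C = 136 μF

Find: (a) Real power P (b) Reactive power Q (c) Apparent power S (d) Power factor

Step 1 — Angular frequency: ω = 2π·f = 2π·79.9 = 502 rad/s.
Step 2 — Component impedances:
  R: Z = R = 1480 Ω
  L: Z = jωL = j·502·0.00165 = 0 + j0.8283 Ω
  C: Z = 1/(jωC) = -j/(ω·C) = 0 - j14.65 Ω
Step 3 — Series combination: Z_total = R + L + C = 1480 - j13.82 Ω = 1480∠-0.5° Ω.
Step 4 — Source phasor: V = 108∠-42.6° V = 79.5 - j73.1 V.
Step 5 — Current: I = V / Z = 0.05417 - j0.04889 A = 0.07297∠-42.1° A.
Step 6 — Complex power: S = V·I* = 7.88 - j0.07358 VA.
Step 7 — Real power: P = Re(S) = 7.88 W.
Step 8 — Reactive power: Q = Im(S) = -0.07358 VAR.
Step 9 — Apparent power: |S| = 7.881 VA.
Step 10 — Power factor: PF = P/|S| = 1 (leading).

(a) P = 7.88 W  (b) Q = -0.07358 VAR  (c) S = 7.881 VA  (d) PF = 1 (leading)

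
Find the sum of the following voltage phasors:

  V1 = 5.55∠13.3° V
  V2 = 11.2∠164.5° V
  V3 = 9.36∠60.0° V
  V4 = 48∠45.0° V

Step 1 — Convert each phasor to rectangular form:
  V1 = 5.55·(cos(13.3°) + j·sin(13.3°)) = 5.401 + j1.277 V
  V2 = 11.2·(cos(164.5°) + j·sin(164.5°)) = -10.79 + j2.993 V
  V3 = 9.36·(cos(60.0°) + j·sin(60.0°)) = 4.68 + j8.106 V
  V4 = 48·(cos(45.0°) + j·sin(45.0°)) = 33.94 + j33.94 V
Step 2 — Sum components: V_total = 33.23 + j46.32 V.
Step 3 — Convert to polar: |V_total| = 57 V, ∠V_total = 54.3°.

V_total = 57∠54.3° V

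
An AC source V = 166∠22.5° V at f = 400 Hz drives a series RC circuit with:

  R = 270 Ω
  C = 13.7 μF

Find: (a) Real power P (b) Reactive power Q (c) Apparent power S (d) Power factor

Step 1 — Angular frequency: ω = 2π·f = 2π·400 = 2513 rad/s.
Step 2 — Component impedances:
  R: Z = R = 270 Ω
  C: Z = 1/(jωC) = -j/(ω·C) = 0 - j29.04 Ω
Step 3 — Series combination: Z_total = R + C = 270 - j29.04 Ω = 271.6∠-6.1° Ω.
Step 4 — Source phasor: V = 166∠22.5° V = 153.4 + j63.53 V.
Step 5 — Current: I = V / Z = 0.5365 + j0.293 A = 0.6113∠28.6° A.
Step 6 — Complex power: S = V·I* = 100.9 - j10.85 VA.
Step 7 — Real power: P = Re(S) = 100.9 W.
Step 8 — Reactive power: Q = Im(S) = -10.85 VAR.
Step 9 — Apparent power: |S| = 101.5 VA.
Step 10 — Power factor: PF = P/|S| = 0.9943 (leading).

(a) P = 100.9 W  (b) Q = -10.85 VAR  (c) S = 101.5 VA  (d) PF = 0.9943 (leading)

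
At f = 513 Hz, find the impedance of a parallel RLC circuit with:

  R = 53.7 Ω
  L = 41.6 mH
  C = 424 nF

Step 1 — Angular frequency: ω = 2π·f = 2π·513 = 3223 rad/s.
Step 2 — Component impedances:
  R: Z = R = 53.7 Ω
  L: Z = jωL = j·3223·0.0416 = 0 + j134.1 Ω
  C: Z = 1/(jωC) = -j/(ω·C) = 0 - j731.7 Ω
Step 3 — Parallel combination: 1/Z_total = 1/R + 1/L + 1/C; Z_total = 48.51 + j15.87 Ω = 51.04∠18.1° Ω.

Z = 48.51 + j15.87 Ω = 51.04∠18.1° Ω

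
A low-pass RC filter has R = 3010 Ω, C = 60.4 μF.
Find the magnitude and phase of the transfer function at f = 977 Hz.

Step 1 — Angular frequency: ω = 2π·977 = 6139 rad/s.
Step 2 — Transfer function: H(jω) = 1/(1 + jωRC).
Step 3 — Denominator: 1 + jωRC = 1 + j·6139·3010·6.04e-05 = 1 + j1116.
Step 4 — H = 8.029e-07 - j0.000896.
Step 5 — Magnitude: |H| = 0.000896 (-61.0 dB); phase: φ = -89.9°.

|H| = 0.000896 (-61.0 dB), φ = -89.9°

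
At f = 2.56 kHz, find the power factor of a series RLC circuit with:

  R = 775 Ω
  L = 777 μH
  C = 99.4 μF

Step 1 — Angular frequency: ω = 2π·f = 2π·2560 = 1.608e+04 rad/s.
Step 2 — Component impedances:
  R: Z = R = 775 Ω
  L: Z = jωL = j·1.608e+04·0.000777 = 0 + j12.5 Ω
  C: Z = 1/(jωC) = -j/(ω·C) = 0 - j0.6255 Ω
Step 3 — Series combination: Z_total = R + L + C = 775 + j11.87 Ω = 775.1∠0.9° Ω.
Step 4 — Power factor: PF = cos(φ) = Re(Z)/|Z| = 775/775.1 = 0.9999.
Step 5 — Type: Im(Z) = 11.87 ⇒ lagging (phase φ = 0.9°).

PF = 0.9999 (lagging, φ = 0.9°)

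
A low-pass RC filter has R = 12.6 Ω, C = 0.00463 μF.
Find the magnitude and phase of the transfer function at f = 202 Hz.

Step 1 — Angular frequency: ω = 2π·202 = 1269 rad/s.
Step 2 — Transfer function: H(jω) = 1/(1 + jωRC).
Step 3 — Denominator: 1 + jωRC = 1 + j·1269·12.6·4.63e-09 = 1 + j7.404e-05.
Step 4 — H = 1 - j7.404e-05.
Step 5 — Magnitude: |H| = 1 (-0.0 dB); phase: φ = -0.0°.

|H| = 1 (-0.0 dB), φ = -0.0°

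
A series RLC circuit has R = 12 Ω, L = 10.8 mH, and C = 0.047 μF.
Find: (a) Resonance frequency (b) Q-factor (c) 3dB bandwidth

Step 1 — Resonance condition Im(Z)=0 gives ω₀ = 1/√(LC).
Step 2 — ω₀ = 1/√(0.0108·4.7e-08) = 4.439e+04 rad/s.
Step 3 — f₀ = ω₀/(2π) = 7064 Hz.
Step 4 — Series Q: Q = ω₀L/R = 4.439e+04·0.0108/12 = 39.95.
Step 5 — 3dB bandwidth: Δω = ω₀/Q = 1111 rad/s; BW = Δω/(2π) = 176.8 Hz.

(a) f₀ = 7064 Hz  (b) Q = 39.95  (c) BW = 176.8 Hz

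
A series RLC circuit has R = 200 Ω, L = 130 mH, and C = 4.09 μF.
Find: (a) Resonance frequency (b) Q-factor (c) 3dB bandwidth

Step 1 — Resonance: ω₀ = 1/√(LC) = 1/√(0.13·4.09e-06) = 1371 rad/s.
Step 2 — f₀ = ω₀/(2π) = 218.3 Hz.
Step 3 — Series Q: Q = ω₀L/R = 1371·0.13/200 = 0.8914.
Step 4 — Bandwidth: Δω = ω₀/Q = 1538 rad/s; BW = Δω/(2π) = 244.9 Hz.

(a) f₀ = 218.3 Hz  (b) Q = 0.8914  (c) BW = 244.9 Hz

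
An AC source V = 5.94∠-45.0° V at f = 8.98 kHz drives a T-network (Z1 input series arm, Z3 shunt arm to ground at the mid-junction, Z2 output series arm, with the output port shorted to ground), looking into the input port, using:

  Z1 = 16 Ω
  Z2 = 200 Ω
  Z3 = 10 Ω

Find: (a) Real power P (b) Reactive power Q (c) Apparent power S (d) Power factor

Step 1 — Angular frequency: ω = 2π·f = 2π·8980 = 5.642e+04 rad/s.
Step 2 — Component impedances:
  Z1: Z = R = 16 Ω
  Z2: Z = R = 200 Ω
  Z3: Z = R = 10 Ω
Step 3 — With the output port shorted to ground, the output series arm Z2 runs from the junction to ground; the shunt arm Z3 also runs from the junction to ground. They appear in parallel: Z3 || Z2 = 9.524 Ω.
Step 4 — Series with input arm Z1: Z_in = Z1 + (Z3 || Z2) = 25.52 Ω = 25.52∠0.0° Ω.
Step 5 — Source phasor: V = 5.94∠-45.0° V = 4.2 - j4.2 V.
Step 6 — Current: I = V / Z = 0.1646 - j0.1646 A = 0.2327∠-45.0° A.
Step 7 — Complex power: S = V·I* = 1.382 VA.
Step 8 — Real power: P = Re(S) = 1.382 W.
Step 9 — Reactive power: Q = Im(S) = 0 VAR.
Step 10 — Apparent power: |S| = 1.382 VA.
Step 11 — Power factor: PF = P/|S| = 1 (unity).

(a) P = 1.382 W  (b) Q = 0 VAR  (c) S = 1.382 VA  (d) PF = 1 (unity)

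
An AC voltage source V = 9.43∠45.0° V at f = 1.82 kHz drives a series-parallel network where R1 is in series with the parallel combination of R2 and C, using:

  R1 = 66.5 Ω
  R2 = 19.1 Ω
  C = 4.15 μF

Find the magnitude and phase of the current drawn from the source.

Step 1 — Angular frequency: ω = 2π·f = 2π·1820 = 1.144e+04 rad/s.
Step 2 — Component impedances:
  R1: Z = R = 66.5 Ω
  R2: Z = R = 19.1 Ω
  C: Z = 1/(jωC) = -j/(ω·C) = 0 - j21.07 Ω
Step 3 — Parallel branch: R2 || C = 1/(1/R2 + 1/C) = 10.49 - j9.504 Ω.
Step 4 — Series with R1: Z_total = R1 + (R2 || C) = 76.99 - j9.504 Ω = 77.57∠-7.0° Ω.
Step 5 — Source phasor: V = 9.43∠45.0° V = 6.668 + j6.668 V.
Step 6 — Ohm's law: I = V / Z_total = (6.668 + j6.668) / (76.99 - j9.504) = 0.07478 + j0.09585 A.
Step 7 — Convert to polar: |I| = 0.1216 A, ∠I = 52.0°.

I = 0.1216∠52.0° A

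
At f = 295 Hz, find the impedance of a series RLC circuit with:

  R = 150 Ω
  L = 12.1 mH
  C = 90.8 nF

Step 1 — Angular frequency: ω = 2π·f = 2π·295 = 1854 rad/s.
Step 2 — Component impedances:
  R: Z = R = 150 Ω
  L: Z = jωL = j·1854·0.0121 = 0 + j22.43 Ω
  C: Z = 1/(jωC) = -j/(ω·C) = 0 - j5942 Ω
Step 3 — Series combination: Z_total = R + L + C = 150 - j5919 Ω = 5921∠-88.5° Ω.

Z = 150 - j5919 Ω = 5921∠-88.5° Ω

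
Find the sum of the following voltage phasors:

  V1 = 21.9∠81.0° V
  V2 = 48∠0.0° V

Step 1 — Convert each phasor to rectangular form:
  V1 = 21.9·(cos(81.0°) + j·sin(81.0°)) = 3.426 + j21.63 V
  V2 = 48·(cos(0.0°) + j·sin(0.0°)) = 48 V
Step 2 — Sum components: V_total = 51.43 + j21.63 V.
Step 3 — Convert to polar: |V_total| = 55.79 V, ∠V_total = 22.8°.

V_total = 55.79∠22.8° V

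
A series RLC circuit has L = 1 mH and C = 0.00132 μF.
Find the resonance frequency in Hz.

Step 1 — Resonance condition Im(Z)=0 gives ω₀ = 1/√(LC).
Step 2 — ω₀ = 1/√(0.001·1.32e-09) = 8.704e+05 rad/s.
Step 3 — f₀ = ω₀/(2π) = 1.385e+05 Hz.

f₀ = 1.385e+05 Hz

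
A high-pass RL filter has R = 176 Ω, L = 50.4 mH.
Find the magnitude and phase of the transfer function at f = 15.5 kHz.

Step 1 — Angular frequency: ω = 2π·1.55e+04 = 9.739e+04 rad/s.
Step 2 — Transfer function: H(jω) = jωL/(R + jωL).
Step 3 — Numerator jωL = j·4908; denominator R + jωL = 176 + j4908.
Step 4 — H = 0.9987 + j0.03581.
Step 5 — Magnitude: |H| = 0.9994 (-0.0 dB); phase: φ = 2.1°.

|H| = 0.9994 (-0.0 dB), φ = 2.1°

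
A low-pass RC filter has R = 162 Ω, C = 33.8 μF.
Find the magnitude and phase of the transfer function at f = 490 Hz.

Step 1 — Angular frequency: ω = 2π·490 = 3079 rad/s.
Step 2 — Transfer function: H(jω) = 1/(1 + jωRC).
Step 3 — Denominator: 1 + jωRC = 1 + j·3079·162·3.38e-05 = 1 + j16.86.
Step 4 — H = 0.003506 - j0.05911.
Step 5 — Magnitude: |H| = 0.05921 (-24.6 dB); phase: φ = -86.6°.

|H| = 0.05921 (-24.6 dB), φ = -86.6°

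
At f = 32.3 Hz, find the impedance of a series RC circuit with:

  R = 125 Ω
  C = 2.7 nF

Step 1 — Angular frequency: ω = 2π·f = 2π·32.3 = 202.9 rad/s.
Step 2 — Component impedances:
  R: Z = R = 125 Ω
  C: Z = 1/(jωC) = -j/(ω·C) = 0 - j1.825e+06 Ω
Step 3 — Series combination: Z_total = R + C = 125 - j1.825e+06 Ω = 1.825e+06∠-90.0° Ω.

Z = 125 - j1.825e+06 Ω = 1.825e+06∠-90.0° Ω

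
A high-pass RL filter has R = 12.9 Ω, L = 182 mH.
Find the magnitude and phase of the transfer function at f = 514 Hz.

Step 1 — Angular frequency: ω = 2π·514 = 3230 rad/s.
Step 2 — Transfer function: H(jω) = jωL/(R + jωL).
Step 3 — Numerator jωL = j·587.8; denominator R + jωL = 12.9 + j587.8.
Step 4 — H = 0.9995 + j0.02194.
Step 5 — Magnitude: |H| = 0.9998 (-0.0 dB); phase: φ = 1.3°.

|H| = 0.9998 (-0.0 dB), φ = 1.3°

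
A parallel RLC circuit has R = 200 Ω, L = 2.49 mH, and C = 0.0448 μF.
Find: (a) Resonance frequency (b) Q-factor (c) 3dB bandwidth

Step 1 — Resonance: ω₀ = 1/√(LC) = 1/√(0.00249·4.48e-08) = 9.468e+04 rad/s.
Step 2 — f₀ = ω₀/(2π) = 1.507e+04 Hz.
Step 3 — Parallel Q: Q = R/(ω₀L) = 200/(9.468e+04·0.00249) = 0.8483.
Step 4 — Bandwidth: Δω = ω₀/Q = 1.116e+05 rad/s; BW = Δω/(2π) = 1.776e+04 Hz.

(a) f₀ = 1.507e+04 Hz  (b) Q = 0.8483  (c) BW = 1.776e+04 Hz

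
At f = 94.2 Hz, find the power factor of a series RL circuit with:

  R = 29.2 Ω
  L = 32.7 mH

Step 1 — Angular frequency: ω = 2π·f = 2π·94.2 = 591.9 rad/s.
Step 2 — Component impedances:
  R: Z = R = 29.2 Ω
  L: Z = jωL = j·591.9·0.0327 = 0 + j19.35 Ω
Step 3 — Series combination: Z_total = R + L = 29.2 + j19.35 Ω = 35.03∠33.5° Ω.
Step 4 — Power factor: PF = cos(φ) = Re(Z)/|Z| = 29.2/35.032 = 0.8335.
Step 5 — Type: Im(Z) = 19.35 ⇒ lagging (phase φ = 33.5°).

PF = 0.8335 (lagging, φ = 33.5°)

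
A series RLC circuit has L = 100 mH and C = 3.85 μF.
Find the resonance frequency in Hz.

Step 1 — Resonance condition Im(Z)=0 gives ω₀ = 1/√(LC).
Step 2 — ω₀ = 1/√(0.1·3.85e-06) = 1612 rad/s.
Step 3 — f₀ = ω₀/(2π) = 256.5 Hz.

f₀ = 256.5 Hz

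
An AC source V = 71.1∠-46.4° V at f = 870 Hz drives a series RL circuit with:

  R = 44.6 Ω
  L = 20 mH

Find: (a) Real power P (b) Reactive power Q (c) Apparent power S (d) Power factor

Step 1 — Angular frequency: ω = 2π·f = 2π·870 = 5466 rad/s.
Step 2 — Component impedances:
  R: Z = R = 44.6 Ω
  L: Z = jωL = j·5466·0.02 = 0 + j109.3 Ω
Step 3 — Series combination: Z_total = R + L = 44.6 + j109.3 Ω = 118.1∠67.8° Ω.
Step 4 — Source phasor: V = 71.1∠-46.4° V = 49.03 - j51.49 V.
Step 5 — Current: I = V / Z = -0.2469 - j0.5492 A = 0.6022∠-114.2° A.
Step 6 — Complex power: S = V·I* = 16.17 + j39.64 VA.
Step 7 — Real power: P = Re(S) = 16.17 W.
Step 8 — Reactive power: Q = Im(S) = 39.64 VAR.
Step 9 — Apparent power: |S| = 42.81 VA.
Step 10 — Power factor: PF = P/|S| = 0.3777 (lagging).

(a) P = 16.17 W  (b) Q = 39.64 VAR  (c) S = 42.81 VA  (d) PF = 0.3777 (lagging)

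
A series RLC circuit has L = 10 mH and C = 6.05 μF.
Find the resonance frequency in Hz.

Step 1 — Resonance condition Im(Z)=0 gives ω₀ = 1/√(LC).
Step 2 — ω₀ = 1/√(0.01·6.05e-06) = 4066 rad/s.
Step 3 — f₀ = ω₀/(2π) = 647.1 Hz.

f₀ = 647.1 Hz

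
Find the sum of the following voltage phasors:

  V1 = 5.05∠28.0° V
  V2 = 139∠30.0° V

Step 1 — Convert each phasor to rectangular form:
  V1 = 5.05·(cos(28.0°) + j·sin(28.0°)) = 4.459 + j2.371 V
  V2 = 139·(cos(30.0°) + j·sin(30.0°)) = 120.4 + j69.5 V
Step 2 — Sum components: V_total = 124.8 + j71.87 V.
Step 3 — Convert to polar: |V_total| = 144 V, ∠V_total = 29.9°.

V_total = 144∠29.9° V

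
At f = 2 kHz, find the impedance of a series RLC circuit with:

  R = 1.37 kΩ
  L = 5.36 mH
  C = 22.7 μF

Step 1 — Angular frequency: ω = 2π·f = 2π·2000 = 1.257e+04 rad/s.
Step 2 — Component impedances:
  R: Z = R = 1370 Ω
  L: Z = jωL = j·1.257e+04·0.00536 = 0 + j67.36 Ω
  C: Z = 1/(jωC) = -j/(ω·C) = 0 - j3.506 Ω
Step 3 — Series combination: Z_total = R + L + C = 1370 + j63.85 Ω = 1371∠2.7° Ω.

Z = 1370 + j63.85 Ω = 1371∠2.7° Ω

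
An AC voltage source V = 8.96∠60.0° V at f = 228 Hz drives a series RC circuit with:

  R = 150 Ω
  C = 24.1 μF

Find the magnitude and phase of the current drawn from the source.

Step 1 — Angular frequency: ω = 2π·f = 2π·228 = 1433 rad/s.
Step 2 — Component impedances:
  R: Z = R = 150 Ω
  C: Z = 1/(jωC) = -j/(ω·C) = 0 - j28.96 Ω
Step 3 — Series combination: Z_total = R + C = 150 - j28.96 Ω = 152.8∠-10.9° Ω.
Step 4 — Source phasor: V = 8.96∠60.0° V = 4.48 + j7.76 V.
Step 5 — Ohm's law: I = V / Z_total = (4.48 + j7.76) / (150 - j28.96) = 0.01916 + j0.05543 A.
Step 6 — Convert to polar: |I| = 0.05865 A, ∠I = 70.9°.

I = 0.05865∠70.9° A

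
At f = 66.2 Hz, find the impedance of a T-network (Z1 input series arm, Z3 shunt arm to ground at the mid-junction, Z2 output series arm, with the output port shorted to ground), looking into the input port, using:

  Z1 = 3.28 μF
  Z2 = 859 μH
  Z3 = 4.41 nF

Step 1 — Angular frequency: ω = 2π·f = 2π·66.2 = 415.9 rad/s.
Step 2 — Component impedances:
  Z1: Z = 1/(jωC) = -j/(ω·C) = 0 - j733 Ω
  Z2: Z = jωL = j·415.9·0.000859 = 0 + j0.3573 Ω
  Z3: Z = 1/(jωC) = -j/(ω·C) = 0 - j5.452e+05 Ω
Step 3 — With the output port shorted to ground, the output series arm Z2 runs from the junction to ground; the shunt arm Z3 also runs from the junction to ground. They appear in parallel: Z3 || Z2 = 0 + j0.3573 Ω.
Step 4 — Series with input arm Z1: Z_in = Z1 + (Z3 || Z2) = 0 - j732.6 Ω = 732.6∠-90.0° Ω.

Z = 0 - j732.6 Ω = 732.6∠-90.0° Ω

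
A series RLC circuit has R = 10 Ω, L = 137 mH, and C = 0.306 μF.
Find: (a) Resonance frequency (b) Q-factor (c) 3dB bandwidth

Step 1 — Resonance condition Im(Z)=0 gives ω₀ = 1/√(LC).
Step 2 — ω₀ = 1/√(0.137·3.06e-07) = 4884 rad/s.
Step 3 — f₀ = ω₀/(2π) = 777.3 Hz.
Step 4 — Series Q: Q = ω₀L/R = 4884·0.137/10 = 66.91.
Step 5 — 3dB bandwidth: Δω = ω₀/Q = 72.99 rad/s; BW = Δω/(2π) = 11.62 Hz.

(a) f₀ = 777.3 Hz  (b) Q = 66.91  (c) BW = 11.62 Hz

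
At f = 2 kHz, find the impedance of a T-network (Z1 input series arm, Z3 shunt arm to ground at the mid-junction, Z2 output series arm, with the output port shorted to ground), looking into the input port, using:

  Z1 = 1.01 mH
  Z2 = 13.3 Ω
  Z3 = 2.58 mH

Step 1 — Angular frequency: ω = 2π·f = 2π·2000 = 1.257e+04 rad/s.
Step 2 — Component impedances:
  Z1: Z = jωL = j·1.257e+04·0.00101 = 0 + j12.69 Ω
  Z2: Z = R = 13.3 Ω
  Z3: Z = jωL = j·1.257e+04·0.00258 = 0 + j32.42 Ω
Step 3 — With the output port shorted to ground, the output series arm Z2 runs from the junction to ground; the shunt arm Z3 also runs from the junction to ground. They appear in parallel: Z3 || Z2 = 11.38 + j4.67 Ω.
Step 4 — Series with input arm Z1: Z_in = Z1 + (Z3 || Z2) = 11.38 + j17.36 Ω = 20.76∠56.7° Ω.

Z = 11.38 + j17.36 Ω = 20.76∠56.7° Ω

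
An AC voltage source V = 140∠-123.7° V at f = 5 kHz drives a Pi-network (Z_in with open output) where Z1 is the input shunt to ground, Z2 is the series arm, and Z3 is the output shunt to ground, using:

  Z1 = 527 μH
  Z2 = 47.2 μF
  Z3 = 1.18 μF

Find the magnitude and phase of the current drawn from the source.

Step 1 — Angular frequency: ω = 2π·f = 2π·5000 = 3.142e+04 rad/s.
Step 2 — Component impedances:
  Z1: Z = jωL = j·3.142e+04·0.000527 = 0 + j16.56 Ω
  Z2: Z = 1/(jωC) = -j/(ω·C) = 0 - j0.6744 Ω
  Z3: Z = 1/(jωC) = -j/(ω·C) = 0 - j26.98 Ω
Step 3 — With open output, the series arm Z2 and the output shunt Z3 appear in series to ground: Z2 + Z3 = 0 - j27.65 Ω.
Step 4 — Parallel with input shunt Z1: Z_in = Z1 || (Z2 + Z3) = 0 + j41.26 Ω = 41.26∠90.0° Ω.
Step 5 — Source phasor: V = 140∠-123.7° V = -77.68 - j116.5 V.
Step 6 — Ohm's law: I = V / Z_total = (-77.68 - j116.5) / (0 + j41.26) = -2.823 + j1.882 A.
Step 7 — Convert to polar: |I| = 3.393 A, ∠I = 146.3°.

I = 3.393∠146.3° A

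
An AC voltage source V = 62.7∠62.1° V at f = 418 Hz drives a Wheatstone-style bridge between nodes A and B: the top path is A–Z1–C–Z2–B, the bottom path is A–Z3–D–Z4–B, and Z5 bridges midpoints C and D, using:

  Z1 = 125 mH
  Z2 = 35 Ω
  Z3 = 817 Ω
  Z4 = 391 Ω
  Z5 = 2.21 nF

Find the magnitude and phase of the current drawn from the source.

Step 1 — Angular frequency: ω = 2π·f = 2π·418 = 2626 rad/s.
Step 2 — Component impedances:
  Z1: Z = jωL = j·2626·0.125 = 0 + j328.3 Ω
  Z2: Z = R = 35 Ω
  Z3: Z = R = 817 Ω
  Z4: Z = R = 391 Ω
  Z5: Z = 1/(jωC) = -j/(ω·C) = 0 - j1.723e+05 Ω
Step 3 — Bridge requires nodal analysis (the Z5 bridge couples midpoints C and D, so the two paths cannot be reduced to a simple series/parallel combination). Setting node B to ground and injecting 1 A at node A, the 3-node admittance system at A, C, D solves to V_A = Z_AB = 110.6 + j289.9 Ω = 310.3∠69.1° Ω.
Step 4 — Source phasor: V = 62.7∠62.1° V = 29.34 + j55.41 V.
Step 5 — Ohm's law: I = V / Z_total = (29.34 + j55.41) / (110.6 + j289.9) = 0.2006 - j0.02471 A.
Step 6 — Convert to polar: |I| = 0.2021 A, ∠I = -7.0°.

I = 0.2021∠-7.0° A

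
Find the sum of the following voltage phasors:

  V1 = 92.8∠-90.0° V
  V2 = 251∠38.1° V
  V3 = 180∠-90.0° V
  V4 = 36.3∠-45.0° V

Step 1 — Convert each phasor to rectangular form:
  V1 = 92.8·(cos(-90.0°) + j·sin(-90.0°)) = 0 - j92.8 V
  V2 = 251·(cos(38.1°) + j·sin(38.1°)) = 197.5 + j154.9 V
  V3 = 180·(cos(-90.0°) + j·sin(-90.0°)) = 0 - j180 V
  V4 = 36.3·(cos(-45.0°) + j·sin(-45.0°)) = 25.67 - j25.67 V
Step 2 — Sum components: V_total = 223.2 - j143.6 V.
Step 3 — Convert to polar: |V_total| = 265.4 V, ∠V_total = -32.8°.

V_total = 265.4∠-32.8° V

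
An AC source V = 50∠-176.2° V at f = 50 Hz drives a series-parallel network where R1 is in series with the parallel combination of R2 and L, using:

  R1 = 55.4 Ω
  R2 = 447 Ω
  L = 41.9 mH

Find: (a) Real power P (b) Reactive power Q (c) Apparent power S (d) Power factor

Step 1 — Angular frequency: ω = 2π·f = 2π·50 = 314.2 rad/s.
Step 2 — Component impedances:
  R1: Z = R = 55.4 Ω
  R2: Z = R = 447 Ω
  L: Z = jωL = j·314.2·0.0419 = 0 + j13.16 Ω
Step 3 — Parallel branch: R2 || L = 1/(1/R2 + 1/L) = 0.3873 + j13.15 Ω.
Step 4 — Series with R1: Z_total = R1 + (R2 || L) = 55.79 + j13.15 Ω = 57.32∠13.3° Ω.
Step 5 — Source phasor: V = 50∠-176.2° V = -49.89 - j3.314 V.
Step 6 — Current: I = V / Z = -0.8605 + j0.1435 A = 0.8723∠170.5° A.
Step 7 — Complex power: S = V·I* = 42.45 + j10.01 VA.
Step 8 — Real power: P = Re(S) = 42.45 W.
Step 9 — Reactive power: Q = Im(S) = 10.01 VAR.
Step 10 — Apparent power: |S| = 43.62 VA.
Step 11 — Power factor: PF = P/|S| = 0.9733 (lagging).

(a) P = 42.45 W  (b) Q = 10.01 VAR  (c) S = 43.62 VA  (d) PF = 0.9733 (lagging)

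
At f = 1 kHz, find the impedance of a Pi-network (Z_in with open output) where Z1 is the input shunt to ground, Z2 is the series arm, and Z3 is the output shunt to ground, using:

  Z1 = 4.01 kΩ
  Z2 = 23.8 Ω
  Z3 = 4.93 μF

Step 1 — Angular frequency: ω = 2π·f = 2π·1000 = 6283 rad/s.
Step 2 — Component impedances:
  Z1: Z = R = 4010 Ω
  Z2: Z = R = 23.8 Ω
  Z3: Z = 1/(jωC) = -j/(ω·C) = 0 - j32.28 Ω
Step 3 — With open output, the series arm Z2 and the output shunt Z3 appear in series to ground: Z2 + Z3 = 23.8 - j32.28 Ω.
Step 4 — Parallel with input shunt Z1: Z_in = Z1 || (Z2 + Z3) = 23.91 - j31.9 Ω = 39.87∠-53.1° Ω.

Z = 23.91 - j31.9 Ω = 39.87∠-53.1° Ω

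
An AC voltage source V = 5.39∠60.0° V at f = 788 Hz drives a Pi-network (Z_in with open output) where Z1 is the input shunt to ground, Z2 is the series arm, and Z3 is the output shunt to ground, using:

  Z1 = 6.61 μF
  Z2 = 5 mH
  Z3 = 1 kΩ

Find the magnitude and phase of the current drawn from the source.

Step 1 — Angular frequency: ω = 2π·f = 2π·788 = 4951 rad/s.
Step 2 — Component impedances:
  Z1: Z = 1/(jωC) = -j/(ω·C) = 0 - j30.56 Ω
  Z2: Z = jωL = j·4951·0.005 = 0 + j24.76 Ω
  Z3: Z = R = 1000 Ω
Step 3 — With open output, the series arm Z2 and the output shunt Z3 appear in series to ground: Z2 + Z3 = 1000 + j24.76 Ω.
Step 4 — Parallel with input shunt Z1: Z_in = Z1 || (Z2 + Z3) = 0.9336 - j30.55 Ω = 30.56∠-88.2° Ω.
Step 5 — Source phasor: V = 5.39∠60.0° V = 2.695 + j4.668 V.
Step 6 — Ohm's law: I = V / Z_total = (2.695 + j4.668) / (0.9336 - j30.55) = -0.15 + j0.0928 A.
Step 7 — Convert to polar: |I| = 0.1763 A, ∠I = 148.2°.

I = 0.1763∠148.2° A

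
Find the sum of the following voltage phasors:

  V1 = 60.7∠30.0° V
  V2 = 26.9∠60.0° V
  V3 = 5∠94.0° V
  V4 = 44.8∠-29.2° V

Step 1 — Convert each phasor to rectangular form:
  V1 = 60.7·(cos(30.0°) + j·sin(30.0°)) = 52.57 + j30.35 V
  V2 = 26.9·(cos(60.0°) + j·sin(60.0°)) = 13.45 + j23.3 V
  V3 = 5·(cos(94.0°) + j·sin(94.0°)) = -0.3488 + j4.988 V
  V4 = 44.8·(cos(-29.2°) + j·sin(-29.2°)) = 39.11 - j21.86 V
Step 2 — Sum components: V_total = 104.8 + j36.78 V.
Step 3 — Convert to polar: |V_total| = 111 V, ∠V_total = 19.3°.

V_total = 111∠19.3° V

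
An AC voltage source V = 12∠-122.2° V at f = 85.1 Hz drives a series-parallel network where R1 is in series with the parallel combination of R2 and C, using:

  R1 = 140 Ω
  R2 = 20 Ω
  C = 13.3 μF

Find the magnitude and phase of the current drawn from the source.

Step 1 — Angular frequency: ω = 2π·f = 2π·85.1 = 534.7 rad/s.
Step 2 — Component impedances:
  R1: Z = R = 140 Ω
  R2: Z = R = 20 Ω
  C: Z = 1/(jωC) = -j/(ω·C) = 0 - j140.6 Ω
Step 3 — Parallel branch: R2 || C = 1/(1/R2 + 1/C) = 19.6 - j2.788 Ω.
Step 4 — Series with R1: Z_total = R1 + (R2 || C) = 159.6 - j2.788 Ω = 159.6∠-1.0° Ω.
Step 5 — Source phasor: V = 12∠-122.2° V = -6.395 - j10.15 V.
Step 6 — Ohm's law: I = V / Z_total = (-6.395 - j10.15) / (159.6 - j2.788) = -0.03894 - j0.0643 A.
Step 7 — Convert to polar: |I| = 0.07517 A, ∠I = -121.2°.

I = 0.07517∠-121.2° A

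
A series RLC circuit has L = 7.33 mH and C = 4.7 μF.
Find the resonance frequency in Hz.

Step 1 — Resonance condition Im(Z)=0 gives ω₀ = 1/√(LC).
Step 2 — ω₀ = 1/√(0.00733·4.7e-06) = 5388 rad/s.
Step 3 — f₀ = ω₀/(2π) = 857.5 Hz.

f₀ = 857.5 Hz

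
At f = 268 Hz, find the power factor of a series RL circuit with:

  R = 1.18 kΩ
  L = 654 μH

Step 1 — Angular frequency: ω = 2π·f = 2π·268 = 1684 rad/s.
Step 2 — Component impedances:
  R: Z = R = 1180 Ω
  L: Z = jωL = j·1684·0.000654 = 0 + j1.101 Ω
Step 3 — Series combination: Z_total = R + L = 1180 + j1.101 Ω = 1180∠0.1° Ω.
Step 4 — Power factor: PF = cos(φ) = Re(Z)/|Z| = 1180/1180 = 1.
Step 5 — Type: Im(Z) = 1.101 ⇒ lagging (phase φ = 0.1°).

PF = 1 (lagging, φ = 0.1°)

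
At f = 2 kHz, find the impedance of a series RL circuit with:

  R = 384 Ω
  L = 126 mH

Step 1 — Angular frequency: ω = 2π·f = 2π·2000 = 1.257e+04 rad/s.
Step 2 — Component impedances:
  R: Z = R = 384 Ω
  L: Z = jωL = j·1.257e+04·0.126 = 0 + j1583 Ω
Step 3 — Series combination: Z_total = R + L = 384 + j1583 Ω = 1629∠76.4° Ω.

Z = 384 + j1583 Ω = 1629∠76.4° Ω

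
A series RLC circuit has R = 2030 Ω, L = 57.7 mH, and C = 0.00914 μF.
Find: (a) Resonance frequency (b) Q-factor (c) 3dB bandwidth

Step 1 — Resonance: ω₀ = 1/√(LC) = 1/√(0.0577·9.14e-09) = 4.355e+04 rad/s.
Step 2 — f₀ = ω₀/(2π) = 6930 Hz.
Step 3 — Series Q: Q = ω₀L/R = 4.355e+04·0.0577/2030 = 1.238.
Step 4 — Bandwidth: Δω = ω₀/Q = 3.518e+04 rad/s; BW = Δω/(2π) = 5599 Hz.

(a) f₀ = 6930 Hz  (b) Q = 1.238  (c) BW = 5599 Hz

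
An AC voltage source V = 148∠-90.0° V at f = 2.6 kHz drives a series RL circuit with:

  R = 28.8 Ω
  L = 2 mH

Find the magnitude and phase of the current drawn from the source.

Step 1 — Angular frequency: ω = 2π·f = 2π·2600 = 1.634e+04 rad/s.
Step 2 — Component impedances:
  R: Z = R = 28.8 Ω
  L: Z = jωL = j·1.634e+04·0.002 = 0 + j32.67 Ω
Step 3 — Series combination: Z_total = R + L = 28.8 + j32.67 Ω = 43.55∠48.6° Ω.
Step 4 — Source phasor: V = 148∠-90.0° V = 0 - j148 V.
Step 5 — Ohm's law: I = V / Z_total = (0 - j148) / (28.8 + j32.67) = -2.549 - j2.247 A.
Step 6 — Convert to polar: |I| = 3.398 A, ∠I = -138.6°.

I = 3.398∠-138.6° A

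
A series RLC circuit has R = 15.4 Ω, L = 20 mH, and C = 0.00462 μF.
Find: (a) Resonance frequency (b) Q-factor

Step 1 — Resonance condition Im(Z)=0 gives ω₀ = 1/√(LC).
Step 2 — ω₀ = 1/√(0.02·4.62e-09) = 1.04e+05 rad/s.
Step 3 — f₀ = ω₀/(2π) = 1.656e+04 Hz.
Step 4 — Series Q: Q = ω₀L/R = 1.04e+05·0.02/15.4 = 135.1.

(a) f₀ = 1.656e+04 Hz  (b) Q = 135.1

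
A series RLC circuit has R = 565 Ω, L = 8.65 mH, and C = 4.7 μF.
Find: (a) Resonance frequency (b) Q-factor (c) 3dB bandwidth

Step 1 — Resonance: ω₀ = 1/√(LC) = 1/√(0.00865·4.7e-06) = 4960 rad/s.
Step 2 — f₀ = ω₀/(2π) = 789.3 Hz.
Step 3 — Series Q: Q = ω₀L/R = 4960·0.00865/565 = 0.07593.
Step 4 — Bandwidth: Δω = ω₀/Q = 6.532e+04 rad/s; BW = Δω/(2π) = 1.04e+04 Hz.

(a) f₀ = 789.3 Hz  (b) Q = 0.07593  (c) BW = 1.04e+04 Hz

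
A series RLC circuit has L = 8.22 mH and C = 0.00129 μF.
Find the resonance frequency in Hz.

Step 1 — Resonance condition Im(Z)=0 gives ω₀ = 1/√(LC).
Step 2 — ω₀ = 1/√(0.00822·1.29e-09) = 3.071e+05 rad/s.
Step 3 — f₀ = ω₀/(2π) = 4.888e+04 Hz.

f₀ = 4.888e+04 Hz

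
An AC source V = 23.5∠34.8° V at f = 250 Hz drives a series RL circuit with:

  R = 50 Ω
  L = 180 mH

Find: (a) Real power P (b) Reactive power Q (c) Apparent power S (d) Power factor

Step 1 — Angular frequency: ω = 2π·f = 2π·250 = 1571 rad/s.
Step 2 — Component impedances:
  R: Z = R = 50 Ω
  L: Z = jωL = j·1571·0.18 = 0 + j282.7 Ω
Step 3 — Series combination: Z_total = R + L = 50 + j282.7 Ω = 287.1∠80.0° Ω.
Step 4 — Source phasor: V = 23.5∠34.8° V = 19.3 + j13.41 V.
Step 5 — Current: I = V / Z = 0.0577 - j0.05805 A = 0.08184∠-45.2° A.
Step 6 — Complex power: S = V·I* = 0.3349 + j1.894 VA.
Step 7 — Real power: P = Re(S) = 0.3349 W.
Step 8 — Reactive power: Q = Im(S) = 1.894 VAR.
Step 9 — Apparent power: |S| = 1.923 VA.
Step 10 — Power factor: PF = P/|S| = 0.1741 (lagging).

(a) P = 0.3349 W  (b) Q = 1.894 VAR  (c) S = 1.923 VA  (d) PF = 0.1741 (lagging)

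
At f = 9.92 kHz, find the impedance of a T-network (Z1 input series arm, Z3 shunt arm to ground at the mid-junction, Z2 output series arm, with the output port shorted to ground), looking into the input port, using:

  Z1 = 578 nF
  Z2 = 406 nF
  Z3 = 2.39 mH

Step 1 — Angular frequency: ω = 2π·f = 2π·9920 = 6.233e+04 rad/s.
Step 2 — Component impedances:
  Z1: Z = 1/(jωC) = -j/(ω·C) = 0 - j27.76 Ω
  Z2: Z = 1/(jωC) = -j/(ω·C) = 0 - j39.52 Ω
  Z3: Z = jωL = j·6.233e+04·0.00239 = 0 + j149 Ω
Step 3 — With the output port shorted to ground, the output series arm Z2 runs from the junction to ground; the shunt arm Z3 also runs from the junction to ground. They appear in parallel: Z3 || Z2 = 0 - j53.78 Ω.
Step 4 — Series with input arm Z1: Z_in = Z1 + (Z3 || Z2) = 0 - j81.54 Ω = 81.54∠-90.0° Ω.

Z = 0 - j81.54 Ω = 81.54∠-90.0° Ω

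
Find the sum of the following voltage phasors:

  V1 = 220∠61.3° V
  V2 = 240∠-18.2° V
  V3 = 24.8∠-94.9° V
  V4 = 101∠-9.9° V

Step 1 — Convert each phasor to rectangular form:
  V1 = 220·(cos(61.3°) + j·sin(61.3°)) = 105.6 + j193 V
  V2 = 240·(cos(-18.2°) + j·sin(-18.2°)) = 228 - j74.96 V
  V3 = 24.8·(cos(-94.9°) + j·sin(-94.9°)) = -2.118 - j24.71 V
  V4 = 101·(cos(-9.9°) + j·sin(-9.9°)) = 99.5 - j17.36 V
Step 2 — Sum components: V_total = 431 + j75.94 V.
Step 3 — Convert to polar: |V_total| = 437.7 V, ∠V_total = 10.0°.

V_total = 437.7∠10.0° V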